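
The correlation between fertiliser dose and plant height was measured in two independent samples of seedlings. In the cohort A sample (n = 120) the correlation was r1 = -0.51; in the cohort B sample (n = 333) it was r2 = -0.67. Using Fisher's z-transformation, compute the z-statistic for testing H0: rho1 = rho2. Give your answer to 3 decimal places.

z1 = atanh(-0.51) = -0.562730,  z2 = atanh(-0.67) = -0.810743
SE = √(1/(n1−3) + 1/(n2−3)) = √(1/117 + 1/330) = √(0.0085470 + 0.0030303) = √0.0115773 = 0.107598
z = (z1 − z2)/SE = (-0.562730 − (-0.810743)) / 0.107598 = 0.248013 / 0.107598 = 2.305

2.305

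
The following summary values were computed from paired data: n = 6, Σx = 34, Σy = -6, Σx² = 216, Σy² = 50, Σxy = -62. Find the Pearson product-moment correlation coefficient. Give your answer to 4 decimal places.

S_xy = nΣxy − ΣxΣy = 6·(-62) − 34·(-6) = -372 − (-204) = -168
S_xx = nΣx² − (Σx)² = 6·216 − 34² = 1296 − 1156 = 140
S_yy = nΣy² − (Σy)² = 6·50 − (-6)² = 300 − 36 = 264
r = S_xy / √(S_xx·S_yy) = -168 / √(140·264) = -168 / √36960 = -168 / 192.2498 = -0.8739

-0.8739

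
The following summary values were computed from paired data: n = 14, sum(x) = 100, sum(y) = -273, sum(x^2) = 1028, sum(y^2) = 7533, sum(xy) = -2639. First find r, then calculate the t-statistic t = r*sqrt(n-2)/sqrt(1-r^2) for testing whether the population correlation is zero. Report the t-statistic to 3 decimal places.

-5.107

Numerator: nΣxy − (Σx)(Σy) = 14·(-2639) − (100)(-273) = -9646
Denominator: √[(nΣx²−(Σx)²)(nΣy²−(Σy)²)]
  nΣx²−(Σx)² = 14·1028 − 10000 = 4392;  nΣy²−(Σy)² = 14·7533 − 74529 = 30933
  √(4392·30933) = √135857736 = 11655.8027
r = -9646 / 11655.8027 = -0.8276
t = r·√(n−2)/√(1−r²) = -0.8276·√12 / √(1−0.684922) = -2.866890 / 0.561318 = -5.107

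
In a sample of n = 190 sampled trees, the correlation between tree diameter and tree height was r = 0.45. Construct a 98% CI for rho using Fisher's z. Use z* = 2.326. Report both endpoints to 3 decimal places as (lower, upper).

(0.305, 0.575)

Fisher z: z_r = atanh(r) = ½·ln((1+0.45)/(1−0.45)) = 0.484700
SE(z) = 1/√(n−3) = 1/√187 = 0.073127
98% ⇒ z* = 2.326; margin = 2.326·0.073127 = 0.170093
CI on z-scale: (0.314607, 0.654793)
Back-transform: tanh(0.314607) = 0.304622, tanh(0.654793) = 0.574888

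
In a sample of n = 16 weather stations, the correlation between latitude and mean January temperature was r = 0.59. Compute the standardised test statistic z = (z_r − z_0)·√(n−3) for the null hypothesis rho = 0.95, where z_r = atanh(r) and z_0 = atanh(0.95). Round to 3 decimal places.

Fisher z: atanh(0.59) = 0.677666, atanh(0.95) = 1.831781
z = (z_r − z_0)·√(n−3) = (0.677666 − 1.831781)·√13 = -1.154115 · 3.605551 = -4.161

-4.161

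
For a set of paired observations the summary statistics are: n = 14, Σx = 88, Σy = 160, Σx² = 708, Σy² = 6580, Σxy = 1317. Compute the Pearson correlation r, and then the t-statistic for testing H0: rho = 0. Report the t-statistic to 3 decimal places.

1.349

S_xy = nΣxy − ΣxΣy = 14·1317 − 88·160 = 18438 − 14080 = 4358
S_xx = nΣx² − (Σx)² = 14·708 − 88² = 9912 − 7744 = 2168
S_yy = nΣy² − (Σy)² = 14·6580 − 160² = 92120 − 25600 = 66520
r = S_xy / √(S_xx·S_yy) = 4358 / √(2168·66520) = 4358 / √144215360 = 4358 / 12008.9700 = 0.3629
t = r·√(n−2)/√(1−r²) = 0.3629·√12 / √(1−0.131696) = 1.257122 / 0.931828 = 1.349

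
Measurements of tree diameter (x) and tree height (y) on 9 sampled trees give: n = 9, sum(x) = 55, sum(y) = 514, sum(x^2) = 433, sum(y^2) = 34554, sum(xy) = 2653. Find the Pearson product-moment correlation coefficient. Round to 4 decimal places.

-0.6877

S_xy = nΣxy − ΣxΣy = 9·2653 − 55·514 = 23877 − 28270 = -4393
S_xx = nΣx² − (Σx)² = 9·433 − 55² = 3897 − 3025 = 872
S_yy = nΣy² − (Σy)² = 9·34554 − 514² = 310986 − 264196 = 46790
r = S_xy / √(S_xx·S_yy) = -4393 / √(872·46790) = -4393 / √40800880 = -4393 / 6387.5567 = -0.6877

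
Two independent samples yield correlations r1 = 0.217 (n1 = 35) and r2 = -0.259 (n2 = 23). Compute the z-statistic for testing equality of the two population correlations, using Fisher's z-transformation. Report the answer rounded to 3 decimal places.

Fisher z-transforms: z1 = atanh(0.217) = 0.220506, z2 = atanh(-0.259) = -0.265036; difference d = 0.485542
Var(d) = 1/32 + 1/20 = 0.0312500 + 0.0500000 = 0.0812500
z = d/√Var(d) = 0.485542 / √0.0812500 = 0.485542 / 0.285044 = 1.703

1.703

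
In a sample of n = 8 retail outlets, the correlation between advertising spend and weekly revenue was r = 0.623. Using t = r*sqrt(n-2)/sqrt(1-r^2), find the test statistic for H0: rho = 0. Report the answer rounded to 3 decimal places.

t = r·√(n−2) / √(1−r²) with r = 0.623, n = 8
  = 0.623·√6 / √(1 − 0.388129)
  = 0.623·2.449490 / 0.782222
  = 1.526032 / 0.782222 = 1.951

1.951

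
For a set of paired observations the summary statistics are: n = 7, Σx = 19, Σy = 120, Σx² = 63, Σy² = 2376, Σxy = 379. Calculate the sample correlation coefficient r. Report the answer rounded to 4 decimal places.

0.8827

S_xy = nΣxy − ΣxΣy = 7·379 − 19·120 = 2653 − 2280 = 373
S_xx = nΣx² − (Σx)² = 7·63 − 19² = 441 − 361 = 80
S_yy = nΣy² − (Σy)² = 7·2376 − 120² = 16632 − 14400 = 2232
r = S_xy / √(S_xx·S_yy) = 373 / √(80·2232) = 373 / √178560 = 373 / 422.5636 = 0.8827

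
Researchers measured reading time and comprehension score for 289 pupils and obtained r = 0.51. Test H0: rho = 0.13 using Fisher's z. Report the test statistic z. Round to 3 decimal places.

7.306

Fisher z: atanh(0.51) = 0.562730, atanh(0.13) = 0.130740
z = (z_r − z_0)·√(n−3) = (0.562730 − 0.130740)·√286 = 0.431990 · 16.911535 = 7.306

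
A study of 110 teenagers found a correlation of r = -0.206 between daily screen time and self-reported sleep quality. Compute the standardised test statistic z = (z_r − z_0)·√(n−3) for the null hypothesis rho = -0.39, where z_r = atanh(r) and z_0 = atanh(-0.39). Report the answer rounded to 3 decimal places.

z_r = atanh(-0.206) = -0.208990,  z_0 = atanh(-0.39) = -0.411800
SE = 1/√(n−3) = 1/√107 = 0.096674
z = (z_r − z_0)/SE = (-0.208990 − (-0.411800)) / 0.096674 = 0.202810 / 0.096674 = 2.098

2.098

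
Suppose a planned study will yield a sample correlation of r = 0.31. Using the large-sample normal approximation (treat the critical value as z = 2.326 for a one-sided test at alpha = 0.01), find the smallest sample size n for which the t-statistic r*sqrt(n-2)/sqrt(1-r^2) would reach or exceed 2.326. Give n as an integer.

53

Need r·√(n−2)/√(1−r²) ≥ 2.326
√(n−2) ≥ 2.326·√(1−0.0961) / 0.31 = 2.326·0.950737 / 0.31 = 7.1336
n−2 ≥ 50.8882  ⇒  n ≥ 52.8882
Smallest integer n = 53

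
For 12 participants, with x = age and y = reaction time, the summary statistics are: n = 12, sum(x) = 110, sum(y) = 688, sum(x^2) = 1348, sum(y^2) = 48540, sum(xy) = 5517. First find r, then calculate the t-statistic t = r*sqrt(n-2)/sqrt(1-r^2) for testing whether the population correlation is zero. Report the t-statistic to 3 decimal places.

-1.590

Numerator: nΣxy − (Σx)(Σy) = 12·5517 − (110)(688) = -9476
Denominator: √[(nΣx²−(Σx)²)(nΣy²−(Σy)²)]
  nΣx²−(Σx)² = 12·1348 − 12100 = 4076;  nΣy²−(Σy)² = 12·48540 − 473344 = 109136
  √(4076·109136) = √444838336 = 21091.1910
r = -9476 / 21091.1910 = -0.4493
t = r·√(n−2)/√(1−r²) = -0.4493·√10 / √(1−0.201870) = -1.420811 / 0.893381 = -1.590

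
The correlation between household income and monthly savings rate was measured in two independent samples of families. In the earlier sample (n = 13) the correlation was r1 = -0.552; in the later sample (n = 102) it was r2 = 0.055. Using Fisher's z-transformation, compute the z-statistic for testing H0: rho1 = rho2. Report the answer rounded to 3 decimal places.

-2.038

Fisher z-transforms: z1 = atanh(-0.552) = -0.621253, z2 = atanh(0.055) = 0.055056; difference d = -0.676309
Var(d) = 1/10 + 1/99 = 0.1000000 + 0.0101010 = 0.1101010
z = d/√Var(d) = -0.676309 / √0.1101010 = -0.676309 / 0.331815 = -2.038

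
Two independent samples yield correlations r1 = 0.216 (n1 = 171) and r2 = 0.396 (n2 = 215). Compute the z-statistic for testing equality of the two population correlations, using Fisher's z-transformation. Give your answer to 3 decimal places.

z1 = atanh(0.216) = 0.219457,  z2 = atanh(0.396) = 0.418896
SE = √(1/(n1−3) + 1/(n2−3)) = √(1/168 + 1/212) = √(0.0059524 + 0.0047170) = √0.0106694 = 0.103293
z = (z1 − z2)/SE = (0.219457 − 0.418896) / 0.103293 = -0.199439 / 0.103293 = -1.931

-1.931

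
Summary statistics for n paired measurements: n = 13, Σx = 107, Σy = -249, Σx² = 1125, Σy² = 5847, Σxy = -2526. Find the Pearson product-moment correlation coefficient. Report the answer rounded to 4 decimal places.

-0.9287

S_xy = nΣxy − ΣxΣy = 13·(-2526) − 107·(-249) = -32838 − (-26643) = -6195
S_xx = nΣx² − (Σx)² = 13·1125 − 107² = 14625 − 11449 = 3176
S_yy = nΣy² − (Σy)² = 13·5847 − (-249)² = 76011 − 62001 = 14010
r = S_xy / √(S_xx·S_yy) = -6195 / √(3176·14010) = -6195 / √44495760 = -6195 / 6670.5142 = -0.9287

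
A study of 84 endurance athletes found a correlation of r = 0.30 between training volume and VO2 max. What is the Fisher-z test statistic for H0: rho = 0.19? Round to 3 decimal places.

z_r = atanh(0.30) = 0.309520,  z_0 = atanh(0.19) = 0.192337
SE = 1/√(n−3) = 1/√81 = 0.111111
z = (z_r − z_0)/SE = (0.309520 − 0.192337) / 0.111111 = 0.117183 / 0.111111 = 1.055

1.055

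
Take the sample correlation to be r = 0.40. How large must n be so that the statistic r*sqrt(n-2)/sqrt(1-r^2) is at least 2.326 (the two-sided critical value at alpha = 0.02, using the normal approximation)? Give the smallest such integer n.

31

Need r·√(n−2)/√(1−r²) ≥ 2.326
√(n−2) ≥ 2.326·√(1−0.1600) / 0.40 = 2.326·0.916515 / 0.40 = 5.3295
n−2 ≥ 28.4036  ⇒  n ≥ 30.4036
Smallest integer n = 31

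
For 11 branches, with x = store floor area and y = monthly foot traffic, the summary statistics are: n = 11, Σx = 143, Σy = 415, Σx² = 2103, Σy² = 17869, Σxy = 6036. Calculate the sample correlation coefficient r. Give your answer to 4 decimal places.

S_xy = nΣxy − ΣxΣy = 11·6036 − 143·415 = 66396 − 59345 = 7051
S_xx = nΣx² − (Σx)² = 11·2103 − 143² = 23133 − 20449 = 2684
S_yy = nΣy² − (Σy)² = 11·17869 − 415² = 196559 − 172225 = 24334
r = S_xy / √(S_xx·S_yy) = 7051 / √(2684·24334) = 7051 / √65312456 = 7051 / 8081.6122 = 0.8725

0.8725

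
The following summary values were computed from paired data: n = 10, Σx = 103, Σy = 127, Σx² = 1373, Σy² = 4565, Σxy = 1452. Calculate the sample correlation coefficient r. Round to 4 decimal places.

Numerator: nΣxy − (Σx)(Σy) = 10·1452 − (103)(127) = 1439
Denominator: √[(nΣx²−(Σx)²)(nΣy²−(Σy)²)]
  nΣx²−(Σx)² = 10·1373 − 10609 = 3121;  nΣy²−(Σy)² = 10·4565 − 16129 = 29521
  √(3121·29521) = √92135041 = 9598.7000
r = 1439 / 9598.7000 = 0.1499

0.1499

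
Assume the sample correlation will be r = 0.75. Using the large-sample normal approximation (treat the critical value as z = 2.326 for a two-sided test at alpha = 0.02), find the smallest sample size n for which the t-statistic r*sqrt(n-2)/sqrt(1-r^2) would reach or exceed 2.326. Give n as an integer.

7

Need r·√(n−2)/√(1−r²) ≥ 2.326
√(n−2) ≥ 2.326·√(1−0.5625) / 0.75 = 2.326·0.661438 / 0.75 = 2.0513
n−2 ≥ 4.2078  ⇒  n ≥ 6.2078
Smallest integer n = 7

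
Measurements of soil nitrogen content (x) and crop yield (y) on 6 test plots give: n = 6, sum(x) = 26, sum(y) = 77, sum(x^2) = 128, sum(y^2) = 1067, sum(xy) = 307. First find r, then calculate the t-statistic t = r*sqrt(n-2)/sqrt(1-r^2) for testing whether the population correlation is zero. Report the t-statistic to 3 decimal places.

-2.391

S_xy = nΣxy − ΣxΣy = 6·307 − 26·77 = 1842 − 2002 = -160
S_xx = nΣx² − (Σx)² = 6·128 − 26² = 768 − 676 = 92
S_yy = nΣy² − (Σy)² = 6·1067 − 77² = 6402 − 5929 = 473
r = S_xy / √(S_xx·S_yy) = -160 / √(92·473) = -160 / √43516 = -160 / 208.6049 = -0.7670
t = r·√(n−2)/√(1−r²) = -0.7670·√4 / √(1−0.588289) = -1.534000 / 0.641647 = -2.391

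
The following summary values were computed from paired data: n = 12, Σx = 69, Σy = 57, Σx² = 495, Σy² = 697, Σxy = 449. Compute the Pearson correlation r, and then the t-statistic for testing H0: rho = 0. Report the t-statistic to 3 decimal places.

S_xy = nΣxy − ΣxΣy = 12·449 − 69·57 = 5388 − 3933 = 1455
S_xx = nΣx² − (Σx)² = 12·495 − 69² = 5940 − 4761 = 1179
S_yy = nΣy² − (Σy)² = 12·697 − 57² = 8364 − 3249 = 5115
r = S_xy / √(S_xx·S_yy) = 1455 / √(1179·5115) = 1455 / √6030585 = 1455 / 2455.7249 = 0.5925
t = r·√(n−2)/√(1−r²) = 0.5925·√10 / √(1−0.351056) = 1.873650 / 0.805571 = 2.326

2.326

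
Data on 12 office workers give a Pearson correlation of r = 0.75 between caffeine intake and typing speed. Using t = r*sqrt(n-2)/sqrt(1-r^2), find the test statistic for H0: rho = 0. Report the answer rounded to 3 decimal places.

t = r·√(n−2) / √(1−r²) with r = 0.75, n = 12
  = 0.75·√10 / √(1 − 0.5625)
  = 0.75·3.162278 / 0.661438
  = 2.371708 / 0.661438 = 3.586

3.586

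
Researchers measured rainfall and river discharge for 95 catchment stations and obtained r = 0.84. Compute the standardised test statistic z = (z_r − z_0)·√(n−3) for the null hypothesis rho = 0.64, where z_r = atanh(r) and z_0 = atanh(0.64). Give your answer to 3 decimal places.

4.441

Fisher z: atanh(0.84) = 1.221174, atanh(0.64) = 0.758174
z = (z_r − z_0)·√(n−3) = (1.221174 − 0.758174)·√92 = 0.463000 · 9.591663 = 4.441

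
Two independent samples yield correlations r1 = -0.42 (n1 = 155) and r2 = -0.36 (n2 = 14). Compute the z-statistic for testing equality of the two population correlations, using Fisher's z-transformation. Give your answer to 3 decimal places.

z1 = atanh(-0.42) = -0.447692,  z2 = atanh(-0.36) = -0.376886
SE = √(1/(n1−3) + 1/(n2−3)) = √(1/152 + 1/11) = √(0.0065789 + 0.0909091) = √0.0974880 = 0.312231
z = (z1 − z2)/SE = (-0.447692 − (-0.376886)) / 0.312231 = -0.070806 / 0.312231 = -0.227

-0.227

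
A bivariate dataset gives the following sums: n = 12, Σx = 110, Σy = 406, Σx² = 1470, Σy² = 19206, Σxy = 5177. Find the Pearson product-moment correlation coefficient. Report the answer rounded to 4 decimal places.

0.9158

S_xy = nΣxy − ΣxΣy = 12·5177 − 110·406 = 62124 − 44660 = 17464
S_xx = nΣx² − (Σx)² = 12·1470 − 110² = 17640 − 12100 = 5540
S_yy = nΣy² − (Σy)² = 12·19206 − 406² = 230472 − 164836 = 65636
r = S_xy / √(S_xx·S_yy) = 17464 / √(5540·65636) = 17464 / √363623440 = 17464 / 19068.9129 = 0.9158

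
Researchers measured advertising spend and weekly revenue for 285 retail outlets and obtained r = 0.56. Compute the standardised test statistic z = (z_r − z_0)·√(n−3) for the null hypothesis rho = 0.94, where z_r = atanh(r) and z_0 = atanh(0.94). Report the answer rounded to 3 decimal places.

Fisher z: atanh(0.56) = 0.632833, atanh(0.94) = 1.738049
z = (z_r − z_0)·√(n−3) = (0.632833 − 1.738049)·√282 = -1.105216 · 16.792856 = -18.560

-18.560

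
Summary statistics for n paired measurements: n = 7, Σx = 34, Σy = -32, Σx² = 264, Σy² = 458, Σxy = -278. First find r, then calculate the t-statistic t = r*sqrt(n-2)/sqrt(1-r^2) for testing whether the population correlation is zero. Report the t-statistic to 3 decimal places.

Numerator: nΣxy − (Σx)(Σy) = 7·(-278) − (34)(-32) = -858
Denominator: √[(nΣx²−(Σx)²)(nΣy²−(Σy)²)]
  nΣx²−(Σx)² = 7·264 − 1156 = 692;  nΣy²−(Σy)² = 7·458 − 1024 = 2182
  √(692·2182) = √1509944 = 1228.7978
r = -858 / 1228.7978 = -0.6982
t = r·√(n−2)/√(1−r²) = -0.6982·√5 / √(1−0.487483) = -1.561223 / 0.715903 = -2.181

-2.181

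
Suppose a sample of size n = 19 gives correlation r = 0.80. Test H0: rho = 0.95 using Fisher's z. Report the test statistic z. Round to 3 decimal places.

-2.933

z_r = atanh(0.80) = 1.098612,  z_0 = atanh(0.95) = 1.831781
SE = 1/√(n−3) = 1/√16 = 0.250000
z = (z_r − z_0)/SE = (1.098612 − 1.831781) / 0.250000 = -0.733169 / 0.250000 = -2.933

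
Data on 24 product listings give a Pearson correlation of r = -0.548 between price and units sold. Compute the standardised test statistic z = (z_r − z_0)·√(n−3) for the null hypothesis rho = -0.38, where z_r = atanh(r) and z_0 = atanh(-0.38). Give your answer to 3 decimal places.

-0.987

Fisher z: atanh(-0.548) = -0.615518, atanh(-0.38) = -0.400060
z = (z_r − z_0)·√(n−3) = (-0.615518 − (-0.400060))·√21 = -0.215458 · 4.582576 = -0.987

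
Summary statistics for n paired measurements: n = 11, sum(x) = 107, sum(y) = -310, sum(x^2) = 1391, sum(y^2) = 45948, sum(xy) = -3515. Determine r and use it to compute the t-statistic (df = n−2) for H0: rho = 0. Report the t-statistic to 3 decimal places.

-0.419

Numerator: nΣxy − (Σx)(Σy) = 11·(-3515) − (107)(-310) = -5495
Denominator: √[(nΣx²−(Σx)²)(nΣy²−(Σy)²)]
  nΣx²−(Σx)² = 11·1391 − 11449 = 3852;  nΣy²−(Σy)² = 11·45948 − 96100 = 409328
  √(3852·409328) = √1576731456 = 39708.0780
r = -5495 / 39708.0780 = -0.1384
t = r·√(n−2)/√(1−r²) = -0.1384·√9 / √(1−0.019155) = -0.415200 / 0.990376 = -0.419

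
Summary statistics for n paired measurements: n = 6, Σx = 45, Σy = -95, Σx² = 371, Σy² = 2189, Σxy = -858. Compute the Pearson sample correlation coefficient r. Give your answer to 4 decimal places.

S_xy = nΣxy − ΣxΣy = 6·(-858) − 45·(-95) = -5148 − (-4275) = -873
S_xx = nΣx² − (Σx)² = 6·371 − 45² = 2226 − 2025 = 201
S_yy = nΣy² − (Σy)² = 6·2189 − (-95)² = 13134 − 9025 = 4109
r = S_xy / √(S_xx·S_yy) = -873 / √(201·4109) = -873 / √825909 = -873 / 908.7954 = -0.9606

-0.9606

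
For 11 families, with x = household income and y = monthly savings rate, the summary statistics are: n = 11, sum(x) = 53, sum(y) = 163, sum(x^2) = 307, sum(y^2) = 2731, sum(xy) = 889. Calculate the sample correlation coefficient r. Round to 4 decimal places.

S_xy = nΣxy − ΣxΣy = 11·889 − 53·163 = 9779 − 8639 = 1140
S_xx = nΣx² − (Σx)² = 11·307 − 53² = 3377 − 2809 = 568
S_yy = nΣy² − (Σy)² = 11·2731 − 163² = 30041 − 26569 = 3472
r = S_xy / √(S_xx·S_yy) = 1140 / √(568·3472) = 1140 / √1972096 = 1140 / 1404.3134 = 0.8118

0.8118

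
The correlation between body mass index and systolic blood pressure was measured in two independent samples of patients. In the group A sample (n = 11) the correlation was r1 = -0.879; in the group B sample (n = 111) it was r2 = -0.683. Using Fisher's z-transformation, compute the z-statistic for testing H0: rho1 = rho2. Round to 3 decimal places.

z1 = atanh(-0.879) = -1.371352,  z2 = atanh(-0.683) = -0.834716
SE = √(1/(n1−3) + 1/(n2−3)) = √(1/8 + 1/108) = √(0.1250000 + 0.0092593) = √0.1342593 = 0.366414
z = (z1 − z2)/SE = (-1.371352 − (-0.834716)) / 0.366414 = -0.536636 / 0.366414 = -1.465

-1.465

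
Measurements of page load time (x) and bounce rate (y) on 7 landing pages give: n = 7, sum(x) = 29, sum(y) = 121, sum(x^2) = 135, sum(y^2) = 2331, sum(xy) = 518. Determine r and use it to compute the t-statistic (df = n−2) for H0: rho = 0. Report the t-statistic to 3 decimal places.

0.653

S_xy = nΣxy − ΣxΣy = 7·518 − 29·121 = 3626 − 3509 = 117
S_xx = nΣx² − (Σx)² = 7·135 − 29² = 945 − 841 = 104
S_yy = nΣy² − (Σy)² = 7·2331 − 121² = 16317 − 14641 = 1676
r = S_xy / √(S_xx·S_yy) = 117 / √(104·1676) = 117 / √174304 = 117 / 417.4973 = 0.2802
t = r·√(n−2)/√(1−r²) = 0.2802·√5 / √(1−0.078512) = 0.626546 / 0.959942 = 0.653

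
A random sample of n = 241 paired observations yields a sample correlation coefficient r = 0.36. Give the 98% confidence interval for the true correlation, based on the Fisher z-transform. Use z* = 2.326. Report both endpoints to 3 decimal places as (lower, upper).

(0.222, 0.484)

Fisher z: z_r = atanh(r) = ½·ln((1+0.36)/(1−0.36)) = 0.376886
SE(z) = 1/√(n−3) = 1/√238 = 0.064820
98% ⇒ z* = 2.326; margin = 2.326·0.064820 = 0.150771
CI on z-scale: (0.226115, 0.527657)
Back-transform: tanh(0.226115) = 0.222339, tanh(0.527657) = 0.483588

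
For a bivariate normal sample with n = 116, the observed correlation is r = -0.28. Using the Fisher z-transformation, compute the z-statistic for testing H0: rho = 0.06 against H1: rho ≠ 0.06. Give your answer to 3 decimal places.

Fisher z: atanh(-0.28) = -0.287682, atanh(0.06) = 0.060072
z = (z_r − z_0)·√(n−3) = (-0.287682 − 0.060072)·√113 = -0.347754 · 10.630146 = -3.697

-3.697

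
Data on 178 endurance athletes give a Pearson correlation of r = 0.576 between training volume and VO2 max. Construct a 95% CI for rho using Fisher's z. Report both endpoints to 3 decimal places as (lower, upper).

z_r = atanh(0.576) = 0.656456;  SE = 1/√(n−3) = 1/√175 = 0.075593
z-limits: 0.656456 ± 1.960·0.075593 = 0.656456 ± 0.148162 = [0.508294, 0.804618]
ρ-limits: (tanh 0.508294, tanh 0.804618) = (0.469, 0.667)

(0.469, 0.667)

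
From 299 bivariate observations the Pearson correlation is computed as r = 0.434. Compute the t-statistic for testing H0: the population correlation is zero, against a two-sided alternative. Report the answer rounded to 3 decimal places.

8.302

t = r·√(n−2) / √(1−r²) with r = 0.434, n = 299
  = 0.434·√297 / √(1 − 0.188356)
  = 0.434·17.233688 / 0.900913
  = 7.479421 / 0.900913 = 8.302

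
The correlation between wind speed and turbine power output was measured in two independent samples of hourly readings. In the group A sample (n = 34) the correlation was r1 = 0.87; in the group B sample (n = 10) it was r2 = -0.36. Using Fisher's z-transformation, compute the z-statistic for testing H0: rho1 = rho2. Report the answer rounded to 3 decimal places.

Fisher z-transforms: z1 = atanh(0.87) = 1.333080, z2 = atanh(-0.36) = -0.376886; difference d = 1.709966
Var(d) = 1/31 + 1/7 = 0.0322581 + 0.1428571 = 0.1751152
z = d/√Var(d) = 1.709966 / √0.1751152 = 1.709966 / 0.418468 = 4.086

4.086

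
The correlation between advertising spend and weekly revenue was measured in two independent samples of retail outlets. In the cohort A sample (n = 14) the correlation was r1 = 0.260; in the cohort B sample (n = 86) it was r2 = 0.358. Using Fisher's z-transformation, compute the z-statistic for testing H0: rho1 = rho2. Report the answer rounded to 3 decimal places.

-0.338

Fisher z-transforms: z1 = atanh(0.260) = 0.266108, z2 = atanh(0.358) = 0.374590; difference d = -0.108482
Var(d) = 1/11 + 1/83 = 0.0909091 + 0.0120482 = 0.1029573
z = d/√Var(d) = -0.108482 / √0.1029573 = -0.108482 / 0.320870 = -0.338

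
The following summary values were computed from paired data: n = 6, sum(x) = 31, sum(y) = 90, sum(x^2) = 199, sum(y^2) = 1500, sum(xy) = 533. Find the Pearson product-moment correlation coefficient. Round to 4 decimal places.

0.8910

S_xy = nΣxy − ΣxΣy = 6·533 − 31·90 = 3198 − 2790 = 408
S_xx = nΣx² − (Σx)² = 6·199 − 31² = 1194 − 961 = 233
S_yy = nΣy² − (Σy)² = 6·1500 − 90² = 9000 − 8100 = 900
r = S_xy / √(S_xx·S_yy) = 408 / √(233·900) = 408 / √209700 = 408 / 457.9301 = 0.8910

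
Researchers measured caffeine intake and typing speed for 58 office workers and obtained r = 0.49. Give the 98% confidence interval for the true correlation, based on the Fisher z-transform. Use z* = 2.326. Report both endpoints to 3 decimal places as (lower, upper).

Fisher z: z_r = atanh(r) = ½·ln((1+0.49)/(1−0.49)) = 0.536060
SE(z) = 1/√(n−3) = 1/√55 = 0.134840
98% ⇒ z* = 2.326; margin = 2.326·0.134840 = 0.313638
CI on z-scale: (0.222422, 0.849698)
Back-transform: tanh(0.222422) = 0.218825, tanh(0.849698) = 0.690912

(0.219, 0.691)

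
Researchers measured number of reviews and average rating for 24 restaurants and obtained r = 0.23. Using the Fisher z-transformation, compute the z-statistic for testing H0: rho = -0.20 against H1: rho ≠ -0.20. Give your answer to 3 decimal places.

Fisher z: atanh(0.23) = 0.234189, atanh(-0.20) = -0.202733
z = (z_r − z_0)·√(n−3) = (0.234189 − (-0.202733))·√21 = 0.436922 · 4.582576 = 2.002

2.002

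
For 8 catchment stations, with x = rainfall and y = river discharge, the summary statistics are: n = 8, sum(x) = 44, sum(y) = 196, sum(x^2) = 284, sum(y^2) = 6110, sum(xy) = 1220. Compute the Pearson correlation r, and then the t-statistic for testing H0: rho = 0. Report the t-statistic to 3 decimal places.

S_xy = nΣxy − ΣxΣy = 8·1220 − 44·196 = 9760 − 8624 = 1136
S_xx = nΣx² − (Σx)² = 8·284 − 44² = 2272 − 1936 = 336
S_yy = nΣy² − (Σy)² = 8·6110 − 196² = 48880 − 38416 = 10464
r = S_xy / √(S_xx·S_yy) = 1136 / √(336·10464) = 1136 / √3515904 = 1136 / 1875.0744 = 0.6058
t = r·√(n−2)/√(1−r²) = 0.6058·√6 / √(1−0.366994) = 1.483901 / 0.795617 = 1.865

1.865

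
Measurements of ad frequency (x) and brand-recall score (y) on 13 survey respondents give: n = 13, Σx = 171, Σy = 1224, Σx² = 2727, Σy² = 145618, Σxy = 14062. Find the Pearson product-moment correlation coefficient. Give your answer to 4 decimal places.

-0.5351

Numerator: nΣxy − (Σx)(Σy) = 13·14062 − (171)(1224) = -26498
Denominator: √[(nΣx²−(Σx)²)(nΣy²−(Σy)²)]
  nΣx²−(Σx)² = 13·2727 − 29241 = 6210;  nΣy²−(Σy)² = 13·145618 − 1498176 = 394858
  √(6210·394858) = √2452068180 = 49518.3620
r = -26498 / 49518.3620 = -0.5351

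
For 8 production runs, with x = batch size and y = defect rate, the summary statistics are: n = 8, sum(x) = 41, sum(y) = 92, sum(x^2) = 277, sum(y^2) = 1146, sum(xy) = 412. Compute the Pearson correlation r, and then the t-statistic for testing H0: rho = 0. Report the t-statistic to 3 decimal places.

-3.010

S_xy = nΣxy − ΣxΣy = 8·412 − 41·92 = 3296 − 3772 = -476
S_xx = nΣx² − (Σx)² = 8·277 − 41² = 2216 − 1681 = 535
S_yy = nΣy² − (Σy)² = 8·1146 − 92² = 9168 − 8464 = 704
r = S_xy / √(S_xx·S_yy) = -476 / √(535·704) = -476 / √376640 = -476 / 613.7100 = -0.7756
t = r·√(n−2)/√(1−r²) = -0.7756·√6 / √(1−0.601555) = -1.899824 / 0.631225 = -3.010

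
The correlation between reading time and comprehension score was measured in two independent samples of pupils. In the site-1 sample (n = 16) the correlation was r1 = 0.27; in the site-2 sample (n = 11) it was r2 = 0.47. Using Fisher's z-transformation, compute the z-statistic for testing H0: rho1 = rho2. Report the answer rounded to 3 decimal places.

Fisher z-transforms: z1 = atanh(0.27) = 0.276864, z2 = atanh(0.47) = 0.510070; difference d = -0.233206
Var(d) = 1/13 + 1/8 = 0.0769231 + 0.1250000 = 0.2019231
z = d/√Var(d) = -0.233206 / √0.2019231 = -0.233206 / 0.449359 = -0.519

-0.519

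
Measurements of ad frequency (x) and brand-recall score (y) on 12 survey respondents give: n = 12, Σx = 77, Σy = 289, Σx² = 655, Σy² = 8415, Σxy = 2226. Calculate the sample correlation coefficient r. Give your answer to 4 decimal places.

0.7680

Numerator: nΣxy − (Σx)(Σy) = 12·2226 − (77)(289) = 4459
Denominator: √[(nΣx²−(Σx)²)(nΣy²−(Σy)²)]
  nΣx²−(Σx)² = 12·655 − 5929 = 1931;  nΣy²−(Σy)² = 12·8415 − 83521 = 17459
  √(1931·17459) = √33713329 = 5806.3180
r = 4459 / 5806.3180 = 0.7680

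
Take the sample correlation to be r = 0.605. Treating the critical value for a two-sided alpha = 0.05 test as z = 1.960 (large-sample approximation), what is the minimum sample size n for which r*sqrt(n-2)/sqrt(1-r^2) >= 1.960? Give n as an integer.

9

r√(n−2)/√(1−r²) ≥ 1.960  ⇔  n−2 ≥ (1.960)²·(1−r²)/r²
(1−r²)/r² = (1−0.366025)/0.366025 = 1.7321
n ≥ 2 + 3.8416·1.7321 = 2 + 6.6540 = 8.6540
⌈8.6540⌉ = 9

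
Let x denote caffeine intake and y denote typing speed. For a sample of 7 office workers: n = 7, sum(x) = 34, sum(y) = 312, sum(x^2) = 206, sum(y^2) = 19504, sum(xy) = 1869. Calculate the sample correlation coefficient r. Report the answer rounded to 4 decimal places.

S_xy = nΣxy − ΣxΣy = 7·1869 − 34·312 = 13083 − 10608 = 2475
S_xx = nΣx² − (Σx)² = 7·206 − 34² = 1442 − 1156 = 286
S_yy = nΣy² − (Σy)² = 7·19504 − 312² = 136528 − 97344 = 39184
r = S_xy / √(S_xx·S_yy) = 2475 / √(286·39184) = 2475 / √11206624 = 2475 / 3347.6296 = 0.7393

0.7393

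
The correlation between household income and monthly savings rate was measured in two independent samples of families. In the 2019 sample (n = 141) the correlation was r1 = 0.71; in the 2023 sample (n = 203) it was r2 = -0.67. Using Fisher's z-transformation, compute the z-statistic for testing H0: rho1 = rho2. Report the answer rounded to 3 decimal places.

z1 = atanh(0.71) = 0.887184,  z2 = atanh(-0.67) = -0.810743
SE = √(1/(n1−3) + 1/(n2−3)) = √(1/138 + 1/200) = √(0.0072464 + 0.0050000) = √0.0122464 = 0.110663
z = (z1 − z2)/SE = (0.887184 − (-0.810743)) / 0.110663 = 1.697927 / 0.110663 = 15.343

15.343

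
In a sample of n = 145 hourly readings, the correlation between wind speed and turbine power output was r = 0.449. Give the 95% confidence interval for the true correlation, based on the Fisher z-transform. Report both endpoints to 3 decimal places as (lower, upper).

z_r = atanh(0.449) = 0.483447;  SE = 1/√(n−3) = 1/√142 = 0.083918
z-limits: 0.483447 ± 1.960·0.083918 = 0.483447 ± 0.164479 = [0.318968, 0.647926]
ρ-limits: (tanh 0.318968, tanh 0.647926) = (0.309, 0.570)

(0.309, 0.570)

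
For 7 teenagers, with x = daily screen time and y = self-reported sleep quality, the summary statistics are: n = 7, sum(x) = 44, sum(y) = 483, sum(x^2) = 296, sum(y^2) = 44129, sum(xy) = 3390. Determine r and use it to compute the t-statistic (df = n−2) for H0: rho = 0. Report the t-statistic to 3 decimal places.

S_xy = nΣxy − ΣxΣy = 7·3390 − 44·483 = 23730 − 21252 = 2478
S_xx = nΣx² − (Σx)² = 7·296 − 44² = 2072 − 1936 = 136
S_yy = nΣy² − (Σy)² = 7·44129 − 483² = 308903 − 233289 = 75614
r = S_xy / √(S_xx·S_yy) = 2478 / √(136·75614) = 2478 / √10283504 = 2478 / 3206.7903 = 0.7727
t = r·√(n−2)/√(1−r²) = 0.7727·√5 / √(1−0.597065) = 1.727810 / 0.634772 = 2.722

2.722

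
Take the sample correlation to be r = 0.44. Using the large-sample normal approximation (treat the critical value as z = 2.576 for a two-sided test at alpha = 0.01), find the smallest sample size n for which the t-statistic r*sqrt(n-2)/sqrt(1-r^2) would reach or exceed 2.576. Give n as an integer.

30

Need r·√(n−2)/√(1−r²) ≥ 2.576
√(n−2) ≥ 2.576·√(1−0.1936) / 0.44 = 2.576·0.897998 / 0.44 = 5.2574
n−2 ≥ 27.6403  ⇒  n ≥ 29.6403
Smallest integer n = 30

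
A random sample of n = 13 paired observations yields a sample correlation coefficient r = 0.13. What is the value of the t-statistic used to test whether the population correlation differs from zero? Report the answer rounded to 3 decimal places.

t = r·√(n−2) / √(1−r²) with r = 0.13, n = 13
  = 0.13·√11 / √(1 − 0.0169)
  = 0.13·3.316625 / 0.991514
  = 0.431161 / 0.991514 = 0.435

0.435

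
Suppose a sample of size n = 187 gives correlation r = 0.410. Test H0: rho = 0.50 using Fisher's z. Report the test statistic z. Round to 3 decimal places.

-1.542

z_r = atanh(0.410) = 0.435611,  z_0 = atanh(0.50) = 0.549306
SE = 1/√(n−3) = 1/√184 = 0.073721
z = (z_r − z_0)/SE = (0.435611 − 0.549306) / 0.073721 = -0.113695 / 0.073721 = -1.542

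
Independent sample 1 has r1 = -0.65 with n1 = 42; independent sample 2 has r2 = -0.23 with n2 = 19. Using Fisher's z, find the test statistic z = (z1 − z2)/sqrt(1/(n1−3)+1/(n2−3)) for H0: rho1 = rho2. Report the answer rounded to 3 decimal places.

-1.823

z1 = atanh(-0.65) = -0.775299,  z2 = atanh(-0.23) = -0.234189
SE = √(1/(n1−3) + 1/(n2−3)) = √(1/39 + 1/16) = √(0.0256410 + 0.0625000) = √0.0881410 = 0.296885
z = (z1 − z2)/SE = (-0.775299 − (-0.234189)) / 0.296885 = -0.541110 / 0.296885 = -1.823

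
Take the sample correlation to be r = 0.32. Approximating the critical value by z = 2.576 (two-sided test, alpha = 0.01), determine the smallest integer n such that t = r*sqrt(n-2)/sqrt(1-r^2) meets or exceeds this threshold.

61

r√(n−2)/√(1−r²) ≥ 2.576  ⇔  n−2 ≥ (2.576)²·(1−r²)/r²
(1−r²)/r² = (1−0.1024)/0.1024 = 8.7656
n ≥ 2 + 6.635776·8.7656 = 2 + 58.1666 = 60.1666
⌈60.1666⌉ = 61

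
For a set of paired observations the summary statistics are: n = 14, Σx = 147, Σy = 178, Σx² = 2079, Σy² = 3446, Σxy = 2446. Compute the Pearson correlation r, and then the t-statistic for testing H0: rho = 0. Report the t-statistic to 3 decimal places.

3.646

Numerator: nΣxy − (Σx)(Σy) = 14·2446 − (147)(178) = 8078
Denominator: √[(nΣx²−(Σx)²)(nΣy²−(Σy)²)]
  nΣx²−(Σx)² = 14·2079 − 21609 = 7497;  nΣy²−(Σy)² = 14·3446 − 31684 = 16560
  √(7497·16560) = √124150320 = 11142.2762
r = 8078 / 11142.2762 = 0.7250
t = r·√(n−2)/√(1−r²) = 0.7250·√12 / √(1−0.525625) = 2.511474 / 0.688749 = 3.646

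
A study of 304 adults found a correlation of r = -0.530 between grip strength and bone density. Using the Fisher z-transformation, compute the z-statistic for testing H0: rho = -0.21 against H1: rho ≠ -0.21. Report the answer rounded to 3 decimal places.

z_r = atanh(-0.530) = -0.590145,  z_0 = atanh(-0.21) = -0.213171
SE = 1/√(n−3) = 1/√301 = 0.057639
z = (z_r − z_0)/SE = (-0.590145 − (-0.213171)) / 0.057639 = -0.376974 / 0.057639 = -6.540

-6.540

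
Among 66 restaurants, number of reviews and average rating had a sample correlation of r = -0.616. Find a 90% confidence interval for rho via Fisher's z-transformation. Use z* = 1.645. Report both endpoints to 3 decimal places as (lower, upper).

z_r = atanh(-0.616) = -0.718533;  SE = 1/√(n−3) = 1/√63 = 0.125988
z-limits: -0.718533 ± 1.645·0.125988 = -0.718533 ± 0.207250 = [-0.925783, -0.511283]
ρ-limits: (tanh -0.925783, tanh -0.511283) = (-0.729, -0.471)

(-0.729, -0.471)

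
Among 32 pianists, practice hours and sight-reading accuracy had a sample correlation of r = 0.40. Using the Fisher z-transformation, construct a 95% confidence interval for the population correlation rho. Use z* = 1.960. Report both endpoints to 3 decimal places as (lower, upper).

Fisher z: z_r = atanh(r) = ½·ln((1+0.40)/(1−0.40)) = 0.423649
SE(z) = 1/√(n−3) = 1/√29 = 0.185695
95% ⇒ z* = 1.960; margin = 1.960·0.185695 = 0.363962
CI on z-scale: (0.059687, 0.787611)
Back-transform: tanh(0.059687) = 0.059616, tanh(0.787611) = 0.657054

(0.060, 0.657)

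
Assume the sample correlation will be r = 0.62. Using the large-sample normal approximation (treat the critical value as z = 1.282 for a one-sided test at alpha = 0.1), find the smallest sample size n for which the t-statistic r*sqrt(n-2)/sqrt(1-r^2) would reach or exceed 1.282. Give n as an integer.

r√(n−2)/√(1−r²) ≥ 1.282  ⇔  n−2 ≥ (1.282)²·(1−r²)/r²
(1−r²)/r² = (1−0.3844)/0.3844 = 1.6015
n ≥ 2 + 1.643524·1.6015 = 2 + 2.6321 = 4.6321
⌈4.6321⌉ = 5

5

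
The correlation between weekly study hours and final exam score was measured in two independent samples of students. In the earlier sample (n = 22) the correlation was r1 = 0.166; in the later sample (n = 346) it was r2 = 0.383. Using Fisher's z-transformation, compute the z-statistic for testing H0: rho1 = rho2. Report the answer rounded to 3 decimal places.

-1.001

Fisher z-transforms: z1 = atanh(0.166) = 0.167550, z2 = atanh(0.383) = 0.403571; difference d = -0.236021
Var(d) = 1/19 + 1/343 = 0.0526316 + 0.0029155 = 0.0555471
z = d/√Var(d) = -0.236021 / √0.0555471 = -0.236021 / 0.235684 = -1.001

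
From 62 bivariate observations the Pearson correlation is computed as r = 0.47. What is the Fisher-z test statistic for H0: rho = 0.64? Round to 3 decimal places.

Fisher z: atanh(0.47) = 0.510070, atanh(0.64) = 0.758174
z = (z_r − z_0)·√(n−3) = (0.510070 − 0.758174)·√59 = -0.248104 · 7.681146 = -1.906

-1.906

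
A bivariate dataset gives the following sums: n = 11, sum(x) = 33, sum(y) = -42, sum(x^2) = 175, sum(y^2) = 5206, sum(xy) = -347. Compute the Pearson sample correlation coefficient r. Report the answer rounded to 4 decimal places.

S_xy = nΣxy − ΣxΣy = 11·(-347) − 33·(-42) = -3817 − (-1386) = -2431
S_xx = nΣx² − (Σx)² = 11·175 − 33² = 1925 − 1089 = 836
S_yy = nΣy² − (Σy)² = 11·5206 − (-42)² = 57266 − 1764 = 55502
r = S_xy / √(S_xx·S_yy) = -2431 / √(836·55502) = -2431 / √46399672 = -2431 / 6811.7305 = -0.3569

-0.3569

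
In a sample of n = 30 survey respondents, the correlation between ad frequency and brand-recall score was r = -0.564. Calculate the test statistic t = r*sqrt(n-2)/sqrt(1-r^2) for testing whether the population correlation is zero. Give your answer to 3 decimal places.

1 − r² = 1 − 0.318096 = 0.681904;  √(1−r²) = 0.825775
√(n−2) = √28 = 5.291503
t = r·√(n−2)/√(1−r²) = -0.564 · 5.291503 / 0.825775 = -3.614

-3.614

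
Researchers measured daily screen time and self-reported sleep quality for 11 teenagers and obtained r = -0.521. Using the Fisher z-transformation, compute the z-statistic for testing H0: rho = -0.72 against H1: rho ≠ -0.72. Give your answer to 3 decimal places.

0.933

Fisher z: atanh(-0.521) = -0.577711, atanh(-0.72) = -0.907645
z = (z_r − z_0)·√(n−3) = (-0.577711 − (-0.907645))·√8 = 0.329934 · 2.828427 = 0.933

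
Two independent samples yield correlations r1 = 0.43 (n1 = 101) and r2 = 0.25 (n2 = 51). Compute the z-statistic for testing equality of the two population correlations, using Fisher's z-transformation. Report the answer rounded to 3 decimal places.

z1 = atanh(0.43) = 0.459897,  z2 = atanh(0.25) = 0.255413
SE = √(1/(n1−3) + 1/(n2−3)) = √(1/98 + 1/48) = √(0.0102041 + 0.0208333) = √0.0310374 = 0.176174
z = (z1 − z2)/SE = (0.459897 − 0.255413) / 0.176174 = 0.204484 / 0.176174 = 1.161

1.161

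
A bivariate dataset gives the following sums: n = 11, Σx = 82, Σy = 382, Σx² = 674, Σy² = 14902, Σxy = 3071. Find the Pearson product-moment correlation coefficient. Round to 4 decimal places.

S_xy = nΣxy − ΣxΣy = 11·3071 − 82·382 = 33781 − 31324 = 2457
S_xx = nΣx² − (Σx)² = 11·674 − 82² = 7414 − 6724 = 690
S_yy = nΣy² − (Σy)² = 11·14902 − 382² = 163922 − 145924 = 17998
r = S_xy / √(S_xx·S_yy) = 2457 / √(690·17998) = 2457 / √12418620 = 2457 / 3524.0062 = 0.6972

0.6972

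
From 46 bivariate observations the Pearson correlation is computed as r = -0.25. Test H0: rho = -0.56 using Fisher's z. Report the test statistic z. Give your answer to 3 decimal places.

2.475

z_r = atanh(-0.25) = -0.255413,  z_0 = atanh(-0.56) = -0.632833
SE = 1/√(n−3) = 1/√43 = 0.152499
z = (z_r − z_0)/SE = (-0.255413 − (-0.632833)) / 0.152499 = 0.377420 / 0.152499 = 2.475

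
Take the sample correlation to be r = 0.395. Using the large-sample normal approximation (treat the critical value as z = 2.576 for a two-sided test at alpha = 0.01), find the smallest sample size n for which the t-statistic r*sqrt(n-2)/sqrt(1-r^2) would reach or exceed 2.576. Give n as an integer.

Need r·√(n−2)/√(1−r²) ≥ 2.576
√(n−2) ≥ 2.576·√(1−0.156025) / 0.395 = 2.576·0.918681 / 0.395 = 5.9912
n−2 ≥ 35.8945  ⇒  n ≥ 37.8945
Smallest integer n = 38

38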